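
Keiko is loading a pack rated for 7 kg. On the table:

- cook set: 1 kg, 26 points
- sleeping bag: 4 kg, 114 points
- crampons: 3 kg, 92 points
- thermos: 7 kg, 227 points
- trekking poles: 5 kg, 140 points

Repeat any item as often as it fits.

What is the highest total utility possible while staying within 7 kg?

227

Ranking by ratio (utility/kg): thermos 32.43, crampons 30.67, sleeping bag 28.50, trekking poles 28.00.
Thermos uses 7 of the 7 kg and totals 227.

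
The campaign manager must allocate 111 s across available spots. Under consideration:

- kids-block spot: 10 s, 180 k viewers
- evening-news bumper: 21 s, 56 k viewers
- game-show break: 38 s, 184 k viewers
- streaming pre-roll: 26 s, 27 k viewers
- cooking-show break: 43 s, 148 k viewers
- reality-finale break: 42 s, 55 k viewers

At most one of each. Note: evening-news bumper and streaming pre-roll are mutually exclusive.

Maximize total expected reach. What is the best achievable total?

512

By expected reach per s: kids-block spot 18.00, game-show break 4.84, cooking-show break 3.44, evening-news bumper 2.67 lead.
The ratio ordering already packs tightly: kids-block spot + game-show break + cooking-show break, 91 s, 512.
Every other selection either busts 111 s or breaks a pairing rule or fails to beat 512.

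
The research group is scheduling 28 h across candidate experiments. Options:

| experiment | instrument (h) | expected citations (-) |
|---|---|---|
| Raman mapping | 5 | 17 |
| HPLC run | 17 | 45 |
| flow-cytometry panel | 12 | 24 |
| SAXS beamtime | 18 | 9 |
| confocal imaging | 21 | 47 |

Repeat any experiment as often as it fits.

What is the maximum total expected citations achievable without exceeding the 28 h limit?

85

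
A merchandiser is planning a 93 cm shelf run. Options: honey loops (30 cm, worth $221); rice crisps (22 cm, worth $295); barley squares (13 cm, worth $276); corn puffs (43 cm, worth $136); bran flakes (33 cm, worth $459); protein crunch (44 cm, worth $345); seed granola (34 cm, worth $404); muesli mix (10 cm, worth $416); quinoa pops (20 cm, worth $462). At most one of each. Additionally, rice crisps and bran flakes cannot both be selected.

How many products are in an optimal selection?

The maximum weekly sales within 93 cm is 1613.
barley squares + bran flakes + muesli mix + quinoa pops hits 1613 at 76 cm.
Any selection reaching 1613 contains exactly 4 products.

4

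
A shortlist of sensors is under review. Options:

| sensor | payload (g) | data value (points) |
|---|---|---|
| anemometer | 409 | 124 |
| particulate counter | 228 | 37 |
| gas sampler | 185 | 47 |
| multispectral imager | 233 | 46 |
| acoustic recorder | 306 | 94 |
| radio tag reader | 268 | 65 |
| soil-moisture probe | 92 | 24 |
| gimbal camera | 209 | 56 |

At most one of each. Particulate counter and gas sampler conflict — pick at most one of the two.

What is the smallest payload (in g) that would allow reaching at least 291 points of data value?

1016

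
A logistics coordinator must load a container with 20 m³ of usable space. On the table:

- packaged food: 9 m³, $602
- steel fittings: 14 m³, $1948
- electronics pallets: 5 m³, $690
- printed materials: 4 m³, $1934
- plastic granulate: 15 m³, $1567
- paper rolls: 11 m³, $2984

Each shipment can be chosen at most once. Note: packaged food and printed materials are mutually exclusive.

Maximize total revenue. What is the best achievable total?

Density check — printed materials 483.50, paper rolls 271.27, steel fittings 139.14 are the best per m³.
The ratio ordering already packs tightly: electronics pallets + printed materials + paper rolls, 20 m³, 5608.
No other feasible combination exceeds 5608.

5608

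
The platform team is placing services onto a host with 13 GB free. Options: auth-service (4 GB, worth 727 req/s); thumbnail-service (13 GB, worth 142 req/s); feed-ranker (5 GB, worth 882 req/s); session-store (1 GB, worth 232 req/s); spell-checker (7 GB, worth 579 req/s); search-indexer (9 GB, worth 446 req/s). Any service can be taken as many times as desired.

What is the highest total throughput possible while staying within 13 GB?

3016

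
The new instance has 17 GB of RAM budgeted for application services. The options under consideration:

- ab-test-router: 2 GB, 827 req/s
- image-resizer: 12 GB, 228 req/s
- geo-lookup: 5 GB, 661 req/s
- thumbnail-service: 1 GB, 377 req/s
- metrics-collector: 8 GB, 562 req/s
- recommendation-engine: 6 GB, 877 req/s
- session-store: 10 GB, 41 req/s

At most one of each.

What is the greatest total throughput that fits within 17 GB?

2742

The ratio ordering already packs tightly: ab-test-router + geo-lookup + thumbnail-service + recommendation-engine, 14 GB, 2742.
Runner-up ab-test-router + thumbnail-service + metrics-collector + recommendation-engine tops out at 2643.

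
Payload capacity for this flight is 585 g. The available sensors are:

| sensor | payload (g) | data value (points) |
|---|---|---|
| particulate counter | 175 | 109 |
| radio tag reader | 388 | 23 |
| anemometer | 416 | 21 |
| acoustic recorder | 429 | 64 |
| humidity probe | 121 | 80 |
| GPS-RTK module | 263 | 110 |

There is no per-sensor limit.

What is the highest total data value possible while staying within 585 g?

349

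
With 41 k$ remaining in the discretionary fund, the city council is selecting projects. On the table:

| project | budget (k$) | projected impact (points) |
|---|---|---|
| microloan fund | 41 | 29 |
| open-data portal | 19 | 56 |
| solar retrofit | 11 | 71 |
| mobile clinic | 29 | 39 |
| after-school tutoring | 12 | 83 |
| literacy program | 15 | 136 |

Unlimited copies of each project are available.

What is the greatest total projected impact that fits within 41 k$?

Density check — literacy program 9.07, after-school tutoring 6.92, solar retrofit 6.45, open-data portal 2.95 are the best per k$.
Best packing: solar retrofit + 2×literacy program — 41 k$, 343 total.
Nothing else within 41 k$ beats 343.

343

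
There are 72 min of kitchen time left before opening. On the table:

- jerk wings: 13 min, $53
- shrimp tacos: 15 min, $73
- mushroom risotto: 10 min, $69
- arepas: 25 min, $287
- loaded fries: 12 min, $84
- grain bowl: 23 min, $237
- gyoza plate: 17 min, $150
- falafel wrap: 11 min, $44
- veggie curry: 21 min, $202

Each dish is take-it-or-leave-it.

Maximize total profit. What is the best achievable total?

726

By profit per min: arepas 11.48, grain bowl 10.30, veggie curry 9.62, gyoza plate 8.82 lead.
Best packing: arepas + grain bowl + veggie curry — 69 min, 726 total.
Runner-up mushroom risotto + arepas + loaded fries + grain bowl tops out at 677.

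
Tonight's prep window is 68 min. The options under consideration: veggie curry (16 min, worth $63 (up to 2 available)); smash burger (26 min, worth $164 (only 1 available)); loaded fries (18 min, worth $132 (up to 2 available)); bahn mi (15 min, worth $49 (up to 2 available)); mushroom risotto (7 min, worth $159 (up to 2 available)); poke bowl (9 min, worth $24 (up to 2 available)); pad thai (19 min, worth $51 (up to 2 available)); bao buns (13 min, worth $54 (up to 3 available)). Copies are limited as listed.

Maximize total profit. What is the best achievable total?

645

Taking the top-ratio dishes first gives 2×loaded fries + 2×mushroom risotto + bao buns for 636 (63 min).
Dropping bao buns frees 13 min; slotting in veggie curry (16 min) lifts the total to 645 at 66 min.
That's the maximum — no swap from here does better than 645.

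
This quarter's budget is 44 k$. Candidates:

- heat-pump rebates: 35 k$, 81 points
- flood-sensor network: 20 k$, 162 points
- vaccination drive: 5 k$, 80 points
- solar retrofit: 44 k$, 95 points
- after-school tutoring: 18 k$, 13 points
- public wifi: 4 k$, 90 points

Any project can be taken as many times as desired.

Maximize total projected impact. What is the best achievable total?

990

Best packing: 11×public wifi — 44 k$, 990 total.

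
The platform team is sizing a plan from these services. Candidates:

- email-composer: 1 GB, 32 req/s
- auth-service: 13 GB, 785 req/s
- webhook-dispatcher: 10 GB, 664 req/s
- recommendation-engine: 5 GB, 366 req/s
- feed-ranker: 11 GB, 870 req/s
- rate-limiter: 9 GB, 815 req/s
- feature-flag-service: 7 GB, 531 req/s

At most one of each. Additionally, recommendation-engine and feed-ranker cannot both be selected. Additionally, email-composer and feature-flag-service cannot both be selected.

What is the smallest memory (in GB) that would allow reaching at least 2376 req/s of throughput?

Look for the lowest-memory combination reaching 2376.
Taking email-composer + webhook-dispatcher + feed-ranker + rate-limiter gives 2381 (≥ 2376) for 31 GB.
Below 31 GB the best achievable stays under 2376.

31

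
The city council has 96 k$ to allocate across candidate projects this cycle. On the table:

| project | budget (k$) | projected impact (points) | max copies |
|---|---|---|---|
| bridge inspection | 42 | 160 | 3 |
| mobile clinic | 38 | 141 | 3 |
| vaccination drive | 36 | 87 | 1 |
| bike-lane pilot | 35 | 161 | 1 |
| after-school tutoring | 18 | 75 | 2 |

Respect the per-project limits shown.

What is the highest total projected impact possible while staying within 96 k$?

396

Greedy by ratio would take bike-lane pilot + 2×after-school tutoring: 71 k$ used, total 311.
Dropping after-school tutoring frees 18 k$; slotting in bridge inspection (42 k$) lifts the total to 396 at 95 k$.
Every other selection either busts 96 k$ or exceeds an availability limit or fails to beat 396.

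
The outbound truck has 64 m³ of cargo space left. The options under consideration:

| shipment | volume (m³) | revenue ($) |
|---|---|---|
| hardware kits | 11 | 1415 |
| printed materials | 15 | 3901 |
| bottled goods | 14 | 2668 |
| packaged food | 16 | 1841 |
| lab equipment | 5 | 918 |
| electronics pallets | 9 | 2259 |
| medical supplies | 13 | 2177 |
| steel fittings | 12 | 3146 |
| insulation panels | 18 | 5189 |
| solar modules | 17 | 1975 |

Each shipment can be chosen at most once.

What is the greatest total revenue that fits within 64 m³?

By revenue per m³: insulation panels 288.28, steel fittings 262.17, printed materials 260.07 lead.
A density-first pass picks printed materials + lab equipment + electronics pallets + steel fittings + insulation panels — 15413 at 59 m³.
Dropping electronics pallets frees 9 m³; slotting in bottled goods (14 m³) lifts the total to 15822 at 64 m³.
Every other selection either busts 64 m³ or fails to beat 15822.

15822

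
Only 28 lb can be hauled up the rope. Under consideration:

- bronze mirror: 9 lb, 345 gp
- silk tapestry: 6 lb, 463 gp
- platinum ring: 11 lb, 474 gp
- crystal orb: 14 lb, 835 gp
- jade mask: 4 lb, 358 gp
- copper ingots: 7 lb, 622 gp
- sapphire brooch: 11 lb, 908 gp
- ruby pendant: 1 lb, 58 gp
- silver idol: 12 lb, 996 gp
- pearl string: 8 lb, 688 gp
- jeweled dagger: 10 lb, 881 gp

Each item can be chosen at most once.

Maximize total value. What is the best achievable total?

2411

Ranking by ratio (value/lb): jade mask 89.50, copper ingots 88.86, jeweled dagger 88.10.
A density-first pass picks silk tapestry + jade mask + copper ingots + ruby pendant + jeweled dagger — 2382 at 28 lb.
Replace silk tapestry and jade mask and ruby pendant with sapphire brooch: the trade gains 29 net, giving 2411 at 28 lb.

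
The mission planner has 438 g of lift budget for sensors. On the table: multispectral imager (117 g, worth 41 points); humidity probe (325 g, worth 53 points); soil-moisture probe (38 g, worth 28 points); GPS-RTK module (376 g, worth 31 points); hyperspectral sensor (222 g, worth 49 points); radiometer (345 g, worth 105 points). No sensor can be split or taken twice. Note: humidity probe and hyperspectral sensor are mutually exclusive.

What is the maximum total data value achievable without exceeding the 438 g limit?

Filling by ratio: multispectral imager + soil-moisture probe + hyperspectral sensor for 118, with 61 g left unused.
Dropping multispectral imager and hyperspectral sensor frees 339 g; slotting in radiometer (345 g) lifts the total to 133 at 383 g.
Runner-up multispectral imager + soil-moisture probe + hyperspectral sensor tops out at 118.

133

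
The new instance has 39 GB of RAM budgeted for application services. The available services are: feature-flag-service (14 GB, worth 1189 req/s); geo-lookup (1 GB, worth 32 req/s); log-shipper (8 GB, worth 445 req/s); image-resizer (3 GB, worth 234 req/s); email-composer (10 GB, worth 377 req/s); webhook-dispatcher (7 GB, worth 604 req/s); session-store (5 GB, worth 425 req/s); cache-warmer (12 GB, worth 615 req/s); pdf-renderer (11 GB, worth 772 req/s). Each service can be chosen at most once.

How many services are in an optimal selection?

5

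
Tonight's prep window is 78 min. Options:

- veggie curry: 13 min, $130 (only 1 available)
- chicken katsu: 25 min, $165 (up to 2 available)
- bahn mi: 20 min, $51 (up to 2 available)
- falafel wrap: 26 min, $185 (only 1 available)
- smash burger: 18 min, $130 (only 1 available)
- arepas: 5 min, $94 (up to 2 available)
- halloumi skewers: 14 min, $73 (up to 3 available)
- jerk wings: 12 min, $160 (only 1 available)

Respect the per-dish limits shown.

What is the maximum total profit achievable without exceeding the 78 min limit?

773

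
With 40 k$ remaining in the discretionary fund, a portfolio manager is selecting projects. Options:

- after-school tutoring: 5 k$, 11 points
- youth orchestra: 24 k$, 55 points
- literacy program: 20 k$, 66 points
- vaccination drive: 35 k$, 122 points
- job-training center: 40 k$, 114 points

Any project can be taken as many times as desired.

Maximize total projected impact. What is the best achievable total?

133

Taking after-school tutoring + vaccination drive: 40 k$ used, 133 in projected impact.
Nothing else within 40 k$ beats 133.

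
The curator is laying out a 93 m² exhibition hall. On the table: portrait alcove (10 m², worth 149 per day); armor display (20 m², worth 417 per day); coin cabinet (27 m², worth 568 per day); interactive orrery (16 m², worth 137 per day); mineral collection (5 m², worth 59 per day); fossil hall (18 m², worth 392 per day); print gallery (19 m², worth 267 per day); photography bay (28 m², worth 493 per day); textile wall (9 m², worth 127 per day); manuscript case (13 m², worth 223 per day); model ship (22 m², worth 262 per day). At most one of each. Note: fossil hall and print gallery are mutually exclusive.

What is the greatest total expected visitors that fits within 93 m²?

1870

Taking armor display + coin cabinet + fossil hall + photography bay: 93 m² used, 1870 in expected visitors.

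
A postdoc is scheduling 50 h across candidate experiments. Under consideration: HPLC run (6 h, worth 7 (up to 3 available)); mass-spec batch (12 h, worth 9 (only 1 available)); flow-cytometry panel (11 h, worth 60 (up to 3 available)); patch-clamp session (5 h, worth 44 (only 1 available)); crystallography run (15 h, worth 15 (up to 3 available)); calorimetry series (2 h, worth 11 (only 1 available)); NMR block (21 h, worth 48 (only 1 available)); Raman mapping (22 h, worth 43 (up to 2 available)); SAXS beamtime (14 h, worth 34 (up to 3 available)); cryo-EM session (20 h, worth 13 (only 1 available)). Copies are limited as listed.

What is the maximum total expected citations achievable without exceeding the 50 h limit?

242

By expected citations per h: patch-clamp session 8.80, calorimetry series 5.50, flow-cytometry panel 5.45 lead.
HPLC run + 3×flow-cytometry panel + patch-clamp session + calorimetry series uses 46 of the 50 h and totals 242.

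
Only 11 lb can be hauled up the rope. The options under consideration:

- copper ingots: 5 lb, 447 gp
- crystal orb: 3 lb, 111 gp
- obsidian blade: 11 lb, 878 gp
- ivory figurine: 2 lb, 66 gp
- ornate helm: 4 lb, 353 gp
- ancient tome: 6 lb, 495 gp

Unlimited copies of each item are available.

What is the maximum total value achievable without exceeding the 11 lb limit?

942

Ranking by ratio (value/lb): copper ingots 89.40, ornate helm 88.25, ancient tome 82.50.
A density-first pass picks 2×copper ingots — 894 at 10 lb.
Replace copper ingots with ancient tome: the trade gains 48 net, giving 942 at 11 lb.
Every other selection either busts 11 lb or fails to beat 942.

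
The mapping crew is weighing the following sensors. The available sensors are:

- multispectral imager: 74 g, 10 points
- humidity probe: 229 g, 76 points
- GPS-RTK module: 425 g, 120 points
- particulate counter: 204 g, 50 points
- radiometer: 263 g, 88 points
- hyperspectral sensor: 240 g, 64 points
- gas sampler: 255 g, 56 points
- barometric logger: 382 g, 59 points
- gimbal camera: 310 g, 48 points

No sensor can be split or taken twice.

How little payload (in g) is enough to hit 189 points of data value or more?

654

Look for the lowest-payload combination reaching 189.
humidity probe + GPS-RTK module reaches 196 using 654 g.
Any bundle with less than 654 g falls short of 189.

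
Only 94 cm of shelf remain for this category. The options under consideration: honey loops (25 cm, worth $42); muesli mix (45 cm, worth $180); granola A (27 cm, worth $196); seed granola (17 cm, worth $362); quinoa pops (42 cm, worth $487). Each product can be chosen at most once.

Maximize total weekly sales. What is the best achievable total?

1045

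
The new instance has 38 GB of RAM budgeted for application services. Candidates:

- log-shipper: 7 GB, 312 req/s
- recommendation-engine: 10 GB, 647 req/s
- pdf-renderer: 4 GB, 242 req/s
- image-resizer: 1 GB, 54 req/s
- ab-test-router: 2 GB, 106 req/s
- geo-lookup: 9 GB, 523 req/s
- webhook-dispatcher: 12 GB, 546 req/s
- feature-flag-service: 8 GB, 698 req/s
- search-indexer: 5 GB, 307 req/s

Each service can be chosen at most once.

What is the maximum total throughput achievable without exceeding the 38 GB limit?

A density-first pass picks recommendation-engine + pdf-renderer + image-resizer + geo-lookup + feature-flag-service + search-indexer — 2471 at 37 GB.
Replace image-resizer with ab-test-router: the trade gains 52 net, giving 2523 at 38 GB.
That's the maximum — no swap from here does better than 2523.

2523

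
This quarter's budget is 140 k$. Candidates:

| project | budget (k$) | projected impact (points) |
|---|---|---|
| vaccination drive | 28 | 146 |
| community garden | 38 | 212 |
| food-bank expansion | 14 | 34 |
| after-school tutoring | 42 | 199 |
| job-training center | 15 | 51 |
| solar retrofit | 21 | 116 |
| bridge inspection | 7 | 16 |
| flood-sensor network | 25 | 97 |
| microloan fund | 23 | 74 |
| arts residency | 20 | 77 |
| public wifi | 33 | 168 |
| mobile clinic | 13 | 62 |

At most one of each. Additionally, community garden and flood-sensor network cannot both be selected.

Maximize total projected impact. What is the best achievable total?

Best packing: vaccination drive + community garden + solar retrofit + bridge inspection + public wifi + mobile clinic — 140 k$, 720 total.

720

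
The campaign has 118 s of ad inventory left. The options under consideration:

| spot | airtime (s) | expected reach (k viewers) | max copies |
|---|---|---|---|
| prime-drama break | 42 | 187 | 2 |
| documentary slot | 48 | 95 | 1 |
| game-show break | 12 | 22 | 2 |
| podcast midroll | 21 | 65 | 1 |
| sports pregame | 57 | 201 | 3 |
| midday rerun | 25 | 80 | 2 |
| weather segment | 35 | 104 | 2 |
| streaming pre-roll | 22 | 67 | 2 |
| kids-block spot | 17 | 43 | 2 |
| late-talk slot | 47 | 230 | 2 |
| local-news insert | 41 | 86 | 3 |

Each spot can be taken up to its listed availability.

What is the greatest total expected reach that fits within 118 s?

Greedy by ratio would take podcast midroll + 2×late-talk slot: 115 s used, total 525.
The 21 s tied up in podcast midroll is better spent on streaming pre-roll — total rises to 527 (116 s).

527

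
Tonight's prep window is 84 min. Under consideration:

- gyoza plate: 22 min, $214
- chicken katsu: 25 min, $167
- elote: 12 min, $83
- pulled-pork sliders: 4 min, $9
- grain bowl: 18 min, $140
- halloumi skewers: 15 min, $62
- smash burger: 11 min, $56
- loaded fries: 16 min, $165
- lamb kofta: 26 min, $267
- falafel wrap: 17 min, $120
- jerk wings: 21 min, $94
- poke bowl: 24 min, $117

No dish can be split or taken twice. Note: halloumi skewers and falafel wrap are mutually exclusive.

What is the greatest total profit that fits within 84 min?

The ratio ordering already packs tightly: gyoza plate + grain bowl + loaded fries + lamb kofta, 82 min, 786.

786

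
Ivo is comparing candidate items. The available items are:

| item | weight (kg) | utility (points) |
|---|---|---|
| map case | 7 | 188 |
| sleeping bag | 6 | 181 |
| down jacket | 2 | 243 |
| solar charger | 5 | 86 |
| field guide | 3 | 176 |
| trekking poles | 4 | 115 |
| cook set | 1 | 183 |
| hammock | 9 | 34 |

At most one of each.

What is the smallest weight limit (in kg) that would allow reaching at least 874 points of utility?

16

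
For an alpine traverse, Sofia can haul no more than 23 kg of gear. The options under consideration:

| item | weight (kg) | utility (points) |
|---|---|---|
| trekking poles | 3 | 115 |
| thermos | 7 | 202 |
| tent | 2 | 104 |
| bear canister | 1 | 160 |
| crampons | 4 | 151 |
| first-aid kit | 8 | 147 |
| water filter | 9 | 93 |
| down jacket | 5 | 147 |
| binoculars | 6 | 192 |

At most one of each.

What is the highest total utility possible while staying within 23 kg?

Density check — bear canister 160.00, tent 52.00, trekking poles 38.33 are the best per kg.
A density-first pass picks trekking poles + tent + bear canister + crampons + down jacket + binoculars — 869 at 21 kg.
The 5 kg tied up in down jacket is better spent on thermos — total rises to 924 (23 kg).

924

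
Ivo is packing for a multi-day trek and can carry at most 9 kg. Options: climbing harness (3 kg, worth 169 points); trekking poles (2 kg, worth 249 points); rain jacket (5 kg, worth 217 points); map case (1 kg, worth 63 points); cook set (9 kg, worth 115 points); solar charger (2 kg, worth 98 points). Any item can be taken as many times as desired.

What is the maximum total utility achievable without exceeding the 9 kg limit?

1059

Ranking by ratio (utility/kg): trekking poles 124.50, map case 63.00, climbing harness 56.33, solar charger 49.00.
Best packing: 4×trekking poles + map case — 9 kg, 1059 total.
Nothing else within 9 kg beats 1059.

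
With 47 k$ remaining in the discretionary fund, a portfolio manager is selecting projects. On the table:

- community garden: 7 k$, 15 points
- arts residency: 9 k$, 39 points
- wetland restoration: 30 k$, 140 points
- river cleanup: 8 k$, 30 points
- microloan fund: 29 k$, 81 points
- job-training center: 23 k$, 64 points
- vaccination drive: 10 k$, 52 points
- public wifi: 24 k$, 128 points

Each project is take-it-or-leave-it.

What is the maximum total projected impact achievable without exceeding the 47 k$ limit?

219

The ratio ordering already packs tightly: arts residency + vaccination drive + public wifi, 43 k$, 219.
That's the maximum — no swap from here does better than 219.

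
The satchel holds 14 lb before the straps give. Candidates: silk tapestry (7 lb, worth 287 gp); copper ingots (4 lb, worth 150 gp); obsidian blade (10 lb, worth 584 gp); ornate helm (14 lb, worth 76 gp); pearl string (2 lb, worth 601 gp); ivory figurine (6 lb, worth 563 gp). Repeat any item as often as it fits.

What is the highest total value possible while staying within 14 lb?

4207

Ranking by ratio (value/lb): pearl string 300.50, ivory figurine 93.83, obsidian blade 58.40, silk tapestry 41.00.
7×pearl string uses 14 of the 14 lb and totals 4207.
That's the maximum — no swap from here does better than 4207.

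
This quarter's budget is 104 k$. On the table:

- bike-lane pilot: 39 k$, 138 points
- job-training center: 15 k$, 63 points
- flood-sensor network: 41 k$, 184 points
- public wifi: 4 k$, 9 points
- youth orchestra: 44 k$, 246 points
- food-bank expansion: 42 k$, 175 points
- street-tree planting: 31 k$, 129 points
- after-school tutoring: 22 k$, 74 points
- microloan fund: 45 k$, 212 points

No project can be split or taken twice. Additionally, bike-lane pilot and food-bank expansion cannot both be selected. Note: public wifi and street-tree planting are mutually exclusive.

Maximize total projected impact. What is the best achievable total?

521

Ranking by ratio (projected impact/k$): youth orchestra 5.59, microloan fund 4.71, flood-sensor network 4.49, job-training center 4.20.
Job-training center + youth orchestra + microloan fund uses 104 of the 104 k$ and totals 521.
Runner-up job-training center + flood-sensor network + public wifi + youth orchestra tops out at 502.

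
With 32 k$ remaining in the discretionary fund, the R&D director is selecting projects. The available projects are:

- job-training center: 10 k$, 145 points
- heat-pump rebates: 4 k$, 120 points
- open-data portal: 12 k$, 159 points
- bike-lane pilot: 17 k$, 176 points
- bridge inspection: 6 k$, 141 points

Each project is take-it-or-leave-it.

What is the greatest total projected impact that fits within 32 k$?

The ratio ordering already packs tightly: job-training center + heat-pump rebates + open-data portal + bridge inspection, 32 k$, 565.
The closest alternative, job-training center + open-data portal + bridge inspection, reaches only 445.

565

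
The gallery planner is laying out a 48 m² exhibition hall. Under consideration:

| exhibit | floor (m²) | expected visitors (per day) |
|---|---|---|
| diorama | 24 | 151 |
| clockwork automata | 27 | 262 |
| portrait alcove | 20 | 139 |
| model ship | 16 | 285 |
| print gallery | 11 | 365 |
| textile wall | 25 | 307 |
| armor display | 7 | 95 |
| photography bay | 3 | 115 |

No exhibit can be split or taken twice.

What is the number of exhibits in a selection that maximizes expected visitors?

Optimal total is 882.
For example print gallery + textile wall + armor display + photography bay achieves it, using 46 m².
Every optimal selection uses 4 exhibits.

4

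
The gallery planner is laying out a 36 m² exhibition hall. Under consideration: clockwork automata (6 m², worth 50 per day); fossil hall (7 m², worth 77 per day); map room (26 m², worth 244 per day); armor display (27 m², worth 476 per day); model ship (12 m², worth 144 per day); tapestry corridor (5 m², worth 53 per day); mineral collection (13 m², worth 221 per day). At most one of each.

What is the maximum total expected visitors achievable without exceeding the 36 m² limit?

553

The ratio ordering already packs tightly: fossil hall + armor display, 34 m², 553.
No other feasible combination exceeds 553.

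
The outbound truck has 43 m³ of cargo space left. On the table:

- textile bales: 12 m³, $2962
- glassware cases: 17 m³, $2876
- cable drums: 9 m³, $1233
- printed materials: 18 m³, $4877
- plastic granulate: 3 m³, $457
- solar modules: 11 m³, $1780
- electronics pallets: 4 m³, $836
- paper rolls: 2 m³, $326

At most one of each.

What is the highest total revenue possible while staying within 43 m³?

9945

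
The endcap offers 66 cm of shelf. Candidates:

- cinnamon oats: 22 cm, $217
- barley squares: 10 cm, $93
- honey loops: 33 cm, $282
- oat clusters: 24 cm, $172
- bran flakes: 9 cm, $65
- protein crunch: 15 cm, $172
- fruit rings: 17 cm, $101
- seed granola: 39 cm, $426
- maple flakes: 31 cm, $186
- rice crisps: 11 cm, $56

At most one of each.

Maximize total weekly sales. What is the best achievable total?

691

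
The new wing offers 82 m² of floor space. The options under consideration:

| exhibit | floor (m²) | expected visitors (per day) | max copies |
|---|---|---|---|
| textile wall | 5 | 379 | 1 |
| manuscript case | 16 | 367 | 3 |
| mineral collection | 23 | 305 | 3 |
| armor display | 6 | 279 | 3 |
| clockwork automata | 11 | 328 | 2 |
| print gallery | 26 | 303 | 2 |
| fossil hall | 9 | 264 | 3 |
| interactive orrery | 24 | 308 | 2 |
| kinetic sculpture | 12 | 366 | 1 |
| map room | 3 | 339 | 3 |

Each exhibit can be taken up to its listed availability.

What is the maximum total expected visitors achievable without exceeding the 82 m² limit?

3719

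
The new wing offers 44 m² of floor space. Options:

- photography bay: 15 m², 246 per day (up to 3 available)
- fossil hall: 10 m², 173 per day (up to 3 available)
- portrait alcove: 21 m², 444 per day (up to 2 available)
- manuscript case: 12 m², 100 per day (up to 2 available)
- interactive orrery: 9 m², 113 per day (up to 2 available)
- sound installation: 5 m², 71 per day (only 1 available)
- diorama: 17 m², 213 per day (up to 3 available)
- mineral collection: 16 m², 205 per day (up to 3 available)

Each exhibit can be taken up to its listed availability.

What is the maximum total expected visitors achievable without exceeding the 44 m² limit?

888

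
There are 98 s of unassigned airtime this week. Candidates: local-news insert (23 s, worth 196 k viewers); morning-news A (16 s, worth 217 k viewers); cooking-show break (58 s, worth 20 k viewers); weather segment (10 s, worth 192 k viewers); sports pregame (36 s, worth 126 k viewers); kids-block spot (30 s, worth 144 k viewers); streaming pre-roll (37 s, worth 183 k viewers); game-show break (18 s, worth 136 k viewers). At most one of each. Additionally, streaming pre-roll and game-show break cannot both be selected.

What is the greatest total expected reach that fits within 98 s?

Density check — weather segment 19.20, morning-news A 13.56, local-news insert 8.52, game-show break 7.56 are the best per s.
Taking local-news insert + morning-news A + weather segment + kids-block spot + game-show break: 97 s used, 885 in expected reach.
No other feasible combination exceeds 885.

885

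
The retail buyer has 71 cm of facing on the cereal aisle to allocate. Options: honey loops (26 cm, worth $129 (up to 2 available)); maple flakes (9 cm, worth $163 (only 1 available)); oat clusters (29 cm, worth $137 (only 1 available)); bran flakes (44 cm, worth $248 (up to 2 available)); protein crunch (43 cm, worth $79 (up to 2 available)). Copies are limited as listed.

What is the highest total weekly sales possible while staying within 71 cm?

429

A density-first pass picks maple flakes + bran flakes — 411 at 53 cm.
Dropping bran flakes frees 44 cm; slotting in honey loops + oat clusters (55 cm) lifts the total to 429 at 64 cm.
The spare 7 cm is too small for any remaining product, and no exchange beats 429.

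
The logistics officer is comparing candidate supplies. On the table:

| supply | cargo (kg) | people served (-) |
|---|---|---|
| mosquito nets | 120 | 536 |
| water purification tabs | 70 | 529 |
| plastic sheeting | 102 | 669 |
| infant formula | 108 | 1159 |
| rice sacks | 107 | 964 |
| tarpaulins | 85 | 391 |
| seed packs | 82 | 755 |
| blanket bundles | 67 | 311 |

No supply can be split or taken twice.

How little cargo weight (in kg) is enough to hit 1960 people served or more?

215

Look for the lowest-cargo combination reaching 1960.
infant formula + rice sacks reaches 2123 using 215 kg.
Below 215 kg the best achievable stays under 1960.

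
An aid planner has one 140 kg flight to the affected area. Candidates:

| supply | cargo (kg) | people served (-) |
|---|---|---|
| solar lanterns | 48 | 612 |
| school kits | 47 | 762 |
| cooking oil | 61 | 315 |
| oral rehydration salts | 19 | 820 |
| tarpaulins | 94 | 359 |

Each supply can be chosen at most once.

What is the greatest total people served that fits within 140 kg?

2194

By people served per kg: oral rehydration salts 43.16, school kits 16.21, solar lanterns 12.75, cooking oil 5.16 lead.
Best packing: solar lanterns + school kits + oral rehydration salts — 114 kg, 2194 total.
An exhaustive check of the 32 subsets confirms 2194.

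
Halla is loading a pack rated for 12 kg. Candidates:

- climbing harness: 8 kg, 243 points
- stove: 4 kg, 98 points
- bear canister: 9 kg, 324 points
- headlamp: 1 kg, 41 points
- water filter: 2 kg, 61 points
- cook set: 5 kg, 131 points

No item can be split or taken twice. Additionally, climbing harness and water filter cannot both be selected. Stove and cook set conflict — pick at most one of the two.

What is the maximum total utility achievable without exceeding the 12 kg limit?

426

Best packing: bear canister + headlamp + water filter — 12 kg, 426 total.
No other feasible combination exceeds 426.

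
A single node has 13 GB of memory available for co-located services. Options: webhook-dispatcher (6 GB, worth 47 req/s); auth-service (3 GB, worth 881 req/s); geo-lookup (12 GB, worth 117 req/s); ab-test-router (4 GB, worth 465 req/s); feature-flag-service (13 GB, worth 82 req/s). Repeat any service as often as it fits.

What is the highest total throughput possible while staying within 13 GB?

3524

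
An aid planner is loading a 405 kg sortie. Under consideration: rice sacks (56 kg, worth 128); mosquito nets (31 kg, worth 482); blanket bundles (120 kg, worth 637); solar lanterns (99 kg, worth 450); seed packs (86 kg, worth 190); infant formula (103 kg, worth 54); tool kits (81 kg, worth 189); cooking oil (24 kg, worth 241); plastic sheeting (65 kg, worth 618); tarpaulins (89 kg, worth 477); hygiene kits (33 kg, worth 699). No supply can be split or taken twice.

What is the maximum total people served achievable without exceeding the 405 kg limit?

Mosquito nets + blanket bundles + cooking oil + plastic sheeting + tarpaulins + hygiene kits uses 362 of the 405 kg and totals 3154.
That's the maximum — no swap from here does better than 3154.

3154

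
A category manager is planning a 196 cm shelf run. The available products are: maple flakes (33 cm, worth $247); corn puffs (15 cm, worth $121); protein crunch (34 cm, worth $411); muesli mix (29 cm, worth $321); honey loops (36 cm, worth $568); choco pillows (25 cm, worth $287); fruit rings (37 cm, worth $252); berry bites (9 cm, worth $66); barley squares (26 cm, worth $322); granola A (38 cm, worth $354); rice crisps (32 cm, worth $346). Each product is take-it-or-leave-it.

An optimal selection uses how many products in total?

6

Optimal total is 2322.
protein crunch + muesli mix + honey loops + barley squares + granola A + rice crisps hits 2322 at 195 cm.
All optima have 6 products.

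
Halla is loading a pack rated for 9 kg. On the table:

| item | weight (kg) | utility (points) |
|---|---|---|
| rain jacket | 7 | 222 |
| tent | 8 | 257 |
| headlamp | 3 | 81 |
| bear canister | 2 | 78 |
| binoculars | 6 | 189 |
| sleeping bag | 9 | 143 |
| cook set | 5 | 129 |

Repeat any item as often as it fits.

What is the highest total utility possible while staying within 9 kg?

Taking the top-ratio items first gives 4×bear canister for 312 (8 kg).
The 2 kg tied up in bear canister is better spent on headlamp — total rises to 315 (9 kg).

315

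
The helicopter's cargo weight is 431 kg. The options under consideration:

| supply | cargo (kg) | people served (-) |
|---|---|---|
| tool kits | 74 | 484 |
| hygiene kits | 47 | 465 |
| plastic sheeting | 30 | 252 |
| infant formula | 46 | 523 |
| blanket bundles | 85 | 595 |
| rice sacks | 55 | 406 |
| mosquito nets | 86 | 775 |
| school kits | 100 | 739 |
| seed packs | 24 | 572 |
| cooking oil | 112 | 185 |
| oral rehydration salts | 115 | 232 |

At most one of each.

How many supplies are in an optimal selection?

Optimal total is 3921.
hygiene kits + plastic sheeting + infant formula + blanket bundles + mosquito nets + school kits + seed packs hits 3921 at 418 kg.
All optima have 7 supplies.

7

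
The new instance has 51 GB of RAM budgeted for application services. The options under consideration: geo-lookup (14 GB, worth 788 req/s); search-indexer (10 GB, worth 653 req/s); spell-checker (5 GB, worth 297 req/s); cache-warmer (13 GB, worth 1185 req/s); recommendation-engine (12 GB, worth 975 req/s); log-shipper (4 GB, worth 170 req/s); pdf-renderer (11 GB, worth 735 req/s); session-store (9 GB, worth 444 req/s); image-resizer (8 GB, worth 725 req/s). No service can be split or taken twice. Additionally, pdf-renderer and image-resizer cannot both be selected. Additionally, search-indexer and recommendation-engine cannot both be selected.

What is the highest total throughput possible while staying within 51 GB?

3843

Taking geo-lookup + cache-warmer + recommendation-engine + log-shipper + image-resizer: 51 GB used, 3843 in throughput.
That's the maximum — no feasible swap from here does better than 3843.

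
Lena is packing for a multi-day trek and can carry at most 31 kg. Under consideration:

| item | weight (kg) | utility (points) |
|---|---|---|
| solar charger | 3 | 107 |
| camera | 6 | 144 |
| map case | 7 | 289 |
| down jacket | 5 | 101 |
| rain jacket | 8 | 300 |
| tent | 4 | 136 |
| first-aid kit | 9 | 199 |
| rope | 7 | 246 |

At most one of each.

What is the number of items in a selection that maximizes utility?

5

The maximum utility within 31 kg is 1086.
solar charger + camera + map case + rain jacket + rope hits 1086 at 31 kg.
Every optimal selection uses 5 items.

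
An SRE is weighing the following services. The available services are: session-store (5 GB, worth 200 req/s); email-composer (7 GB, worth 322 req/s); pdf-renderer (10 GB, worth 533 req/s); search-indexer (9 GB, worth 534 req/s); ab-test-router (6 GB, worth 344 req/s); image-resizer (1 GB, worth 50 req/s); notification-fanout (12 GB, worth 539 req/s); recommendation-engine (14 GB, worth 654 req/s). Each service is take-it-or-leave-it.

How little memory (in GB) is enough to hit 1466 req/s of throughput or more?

Need the lightest bundle worth ≥ 1466.
search-indexer + ab-test-router + image-resizer + notification-fanout reaches 1467 using 28 GB.
Any bundle with less than 28 GB falls short of 1466.

28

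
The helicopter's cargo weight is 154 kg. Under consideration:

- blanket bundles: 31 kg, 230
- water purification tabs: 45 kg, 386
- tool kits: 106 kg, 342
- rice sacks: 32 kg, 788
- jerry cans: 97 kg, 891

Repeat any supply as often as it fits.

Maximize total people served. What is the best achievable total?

3152

The ratio ordering already packs tightly: 4×rice sacks, 128 kg, 3152.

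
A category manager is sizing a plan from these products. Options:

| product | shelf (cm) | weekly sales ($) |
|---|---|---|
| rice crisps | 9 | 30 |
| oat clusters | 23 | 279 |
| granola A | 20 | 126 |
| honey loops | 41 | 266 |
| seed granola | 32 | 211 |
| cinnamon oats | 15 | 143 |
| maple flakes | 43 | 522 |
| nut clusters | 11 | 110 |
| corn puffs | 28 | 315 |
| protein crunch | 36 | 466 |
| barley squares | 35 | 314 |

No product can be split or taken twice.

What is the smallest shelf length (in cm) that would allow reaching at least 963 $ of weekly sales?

Minimise cm subject to total weekly sales ≥ 963.
maple flakes + protein crunch reaches 988 using 79 cm.
No combination under 79 cm hits 963.

79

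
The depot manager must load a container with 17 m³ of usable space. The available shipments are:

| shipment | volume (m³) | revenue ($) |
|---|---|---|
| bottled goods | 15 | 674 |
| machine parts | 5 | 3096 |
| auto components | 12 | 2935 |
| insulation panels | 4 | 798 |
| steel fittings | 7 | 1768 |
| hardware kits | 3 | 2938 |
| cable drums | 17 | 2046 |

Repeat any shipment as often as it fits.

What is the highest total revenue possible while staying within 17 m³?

14848

Filling by ratio: 5×hardware kits for 14690, with 2 m³ left unused.
Dropping hardware kits frees 3 m³; slotting in machine parts (5 m³) lifts the total to 14848 at 17 m³.
That's the maximum — no swap from here does better than 14848.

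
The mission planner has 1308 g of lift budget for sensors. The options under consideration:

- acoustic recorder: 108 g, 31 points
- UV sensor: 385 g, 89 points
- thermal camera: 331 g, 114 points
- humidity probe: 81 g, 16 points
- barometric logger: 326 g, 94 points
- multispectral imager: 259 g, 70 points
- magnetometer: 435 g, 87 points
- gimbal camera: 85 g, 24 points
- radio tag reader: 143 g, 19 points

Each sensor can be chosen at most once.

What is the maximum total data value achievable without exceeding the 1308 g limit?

367

Taking the top-ratio sensors first gives acoustic recorder + thermal camera + humidity probe + barometric logger + multispectral imager + gimbal camera for 349 (1190 g).
Dropping acoustic recorder and humidity probe and gimbal camera frees 274 g; slotting in UV sensor (385 g) lifts the total to 367 at 1301 g.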